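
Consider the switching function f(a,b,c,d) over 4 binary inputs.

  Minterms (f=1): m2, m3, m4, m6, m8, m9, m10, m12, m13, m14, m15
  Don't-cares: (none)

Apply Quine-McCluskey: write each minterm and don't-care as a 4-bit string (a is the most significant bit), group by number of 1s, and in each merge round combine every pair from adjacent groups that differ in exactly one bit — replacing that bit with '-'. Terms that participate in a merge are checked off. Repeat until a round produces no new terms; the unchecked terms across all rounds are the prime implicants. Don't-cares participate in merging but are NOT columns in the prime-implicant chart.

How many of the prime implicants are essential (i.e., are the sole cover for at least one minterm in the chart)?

[col 0] 0010*, 0011*, 0100*, 0110*, 1000*, 1001*, 1010*, 1100*, 1101*, 1110*, 1111*
[col 1] -010*, -100*, -110*, 0-10*, 001-, 01-0*, 1-00*, 1-01*, 1-10*, 10-0*, 100-*, 11-0*, 11-1*, 110-*, 111-*
[col 2] --10, -1-0, 1--0, 1-0-, 11--
Prime implicants: --10, -1-0, 001-, 1--0, 1-0-, 11--
PI chart (minterm → PIs covering it):
  2 | --10,001-
  3 | 001-  (sole → essential)
  4 | -1-0  (sole → essential)
  6 | --10,-1-0
  8 | 1--0,1-0-
  9 | 1-0-  (sole → essential)
  10 | --10,1--0
  12 | -1-0,1--0,1-0-,11--
  13 | 1-0-,11--
  14 | --10,-1-0,1--0,11--
  15 | 11--  (sole → essential)
Essential prime implicants: -1-0, 001-, 1-0-, 11--

4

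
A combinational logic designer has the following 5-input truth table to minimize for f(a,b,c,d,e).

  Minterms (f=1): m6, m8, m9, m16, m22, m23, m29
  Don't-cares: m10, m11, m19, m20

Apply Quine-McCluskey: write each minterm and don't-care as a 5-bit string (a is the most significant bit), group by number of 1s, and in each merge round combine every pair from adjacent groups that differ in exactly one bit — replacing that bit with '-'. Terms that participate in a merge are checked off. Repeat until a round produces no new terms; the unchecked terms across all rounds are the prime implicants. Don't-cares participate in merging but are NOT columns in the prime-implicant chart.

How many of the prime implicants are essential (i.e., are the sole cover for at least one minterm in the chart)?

[col 0] 00110*, 01000*, 01001*, 01010*, 01011*, 10000*, 10011*, 10100*, 10110*, 10111*, 11101
[col 1] -0110, 010-0*, 010-1*, 0100-*, 0101-*, 10-00, 10-11, 101-0, 1011-
[col 2] 010--
Prime implicants: -0110, 010--, 10-00, 10-11, 101-0, 1011-, 11101
PI chart (minterm → PIs covering it):
  6 | -0110  (sole → essential)
  8 | 010--  (sole → essential)
  9 | 010--  (sole → essential)
  16 | 10-00  (sole → essential)
  22 | -0110,101-0,1011-
  23 | 10-11,1011-
  29 | 11101  (sole → essential)
Essential prime implicants: -0110, 010--, 10-00, 11101

4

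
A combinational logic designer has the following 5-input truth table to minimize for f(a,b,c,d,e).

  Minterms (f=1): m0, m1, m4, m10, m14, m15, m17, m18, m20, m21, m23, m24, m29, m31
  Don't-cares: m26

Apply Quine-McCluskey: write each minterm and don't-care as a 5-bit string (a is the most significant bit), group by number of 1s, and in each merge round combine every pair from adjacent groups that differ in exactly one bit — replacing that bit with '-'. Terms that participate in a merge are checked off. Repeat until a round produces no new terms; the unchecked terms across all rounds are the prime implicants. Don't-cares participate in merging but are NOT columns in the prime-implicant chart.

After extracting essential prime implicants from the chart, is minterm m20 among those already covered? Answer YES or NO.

NO

size-2^0 implicants → 00000(✓)  00001(✓)  00100(✓)  01010(✓)  01110(✓)  01111(✓)  10001(✓)  10010(✓)  10100(✓)  10101(✓)  10111(✓)  11000(✓)  11010(✓)  11101(✓)  11111(✓)
size-2^1 implicants → -0001  -0100  -1010  -1111  00-00  0000-  01-10  0111-  1-010  1-101(✓)  1-111(✓)  10-01  101-1(✓)  1010-  110-0  111-1(✓)
size-2^2 implicants → 1-1-1
Unchecked terms (primes): -0001, -0100, -1010, -1111, 00-00, 0000-, 01-10, 0111-, 1-010, 1-1-1, 10-01, 1010-, 110-0
Minterm coverage:
  m0 ⊆ 00-00,0000-
  m1 ⊆ -0001,0000-
  m4 ⊆ -0100,00-00
  m10 ⊆ -1010,01-10
  m14 ⊆ 01-10,0111-
  m15 ⊆ -1111,0111-
  m17 ⊆ -0001,10-01
  m18 ⊆ 1-010 [E]
  m20 ⊆ -0100,1010-
  m21 ⊆ 1-1-1,10-01,1010-
  m23 ⊆ 1-1-1 [E]
  m24 ⊆ 110-0 [E]
  m29 ⊆ 1-1-1 [E]
  m31 ⊆ -1111,1-1-1
E = {1-010, 1-1-1, 110-0}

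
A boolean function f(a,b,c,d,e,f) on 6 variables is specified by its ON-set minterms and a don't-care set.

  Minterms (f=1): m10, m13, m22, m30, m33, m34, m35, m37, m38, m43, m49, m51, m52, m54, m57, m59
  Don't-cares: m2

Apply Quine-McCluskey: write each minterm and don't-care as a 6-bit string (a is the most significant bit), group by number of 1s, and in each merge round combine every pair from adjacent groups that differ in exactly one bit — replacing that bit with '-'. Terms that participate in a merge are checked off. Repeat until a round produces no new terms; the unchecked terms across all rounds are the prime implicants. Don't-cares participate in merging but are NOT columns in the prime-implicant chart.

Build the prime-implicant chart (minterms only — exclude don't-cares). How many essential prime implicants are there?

7

[col 0] 000010*, 001010*, 001101, 010110*, 011110*, 100001*, 100010*, 100011*, 100101*, 100110*, 101011*, 110001*, 110011*, 110100*, 110110*, 111001*, 111011*
[col 1] -00010, -10110, 00-010, 01-110, 1-0001*, 1-0011*, 1-0110, 1-1011*, 10-011*, 100-01, 100-10, 1000-1*, 10001-, 11-001*, 11-011*, 1100-1*, 1101-0, 1110-1*
[col 2] 1--011, 1-00-1, 11-0-1
Prime implicants: -00010, -10110, 00-010, 001101, 01-110, 1--011, 1-00-1, 1-0110, 100-01, 100-10, 10001-, 11-0-1, 1101-0
PI chart (minterm → PIs covering it):
  10 | 00-010  (sole → essential)
  13 | 001101  (sole → essential)
  22 | -10110,01-110
  30 | 01-110  (sole → essential)
  33 | 1-00-1,100-01
  34 | -00010,100-10,10001-
  35 | 1--011,1-00-1,10001-
  37 | 100-01  (sole → essential)
  38 | 1-0110,100-10
  43 | 1--011  (sole → essential)
  49 | 1-00-1,11-0-1
  51 | 1--011,1-00-1,11-0-1
  52 | 1101-0  (sole → essential)
  54 | -10110,1-0110,1101-0
  57 | 11-0-1  (sole → essential)
  59 | 1--011,11-0-1
Essential prime implicants: 00-010, 001101, 01-110, 1--011, 100-01, 11-0-1, 1101-0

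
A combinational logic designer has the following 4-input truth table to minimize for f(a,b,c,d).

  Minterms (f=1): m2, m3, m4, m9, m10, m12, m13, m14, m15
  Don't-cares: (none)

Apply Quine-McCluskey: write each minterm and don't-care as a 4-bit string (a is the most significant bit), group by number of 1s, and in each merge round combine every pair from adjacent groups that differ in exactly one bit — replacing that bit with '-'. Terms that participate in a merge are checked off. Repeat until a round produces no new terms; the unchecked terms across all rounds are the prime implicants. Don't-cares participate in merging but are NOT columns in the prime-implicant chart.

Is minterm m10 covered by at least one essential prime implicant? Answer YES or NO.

Round 0: 0010✓ 0011✓ 0100✓ 1001✓ 1010✓ 1100✓ 1101✓ 1110✓ 1111✓
Round 1: -010 -100 001- 1-01 1-10 11-0✓ 11-1✓ 110-✓ 111-✓
Round 2: 11--
PIs = {-010, -100, 001-, 1-01, 1-10, 11--}
Coverage chart:
  m2: -010,001-
  m3: 001- ←essential
  m4: -100 ←essential
  m9: 1-01 ←essential
  m10: -010,1-10
  m12: -100,11--
  m13: 1-01,11--
  m14: 1-10,11--
  m15: 11-- ←essential
Essential: -100, 001-, 1-01, 11--

NO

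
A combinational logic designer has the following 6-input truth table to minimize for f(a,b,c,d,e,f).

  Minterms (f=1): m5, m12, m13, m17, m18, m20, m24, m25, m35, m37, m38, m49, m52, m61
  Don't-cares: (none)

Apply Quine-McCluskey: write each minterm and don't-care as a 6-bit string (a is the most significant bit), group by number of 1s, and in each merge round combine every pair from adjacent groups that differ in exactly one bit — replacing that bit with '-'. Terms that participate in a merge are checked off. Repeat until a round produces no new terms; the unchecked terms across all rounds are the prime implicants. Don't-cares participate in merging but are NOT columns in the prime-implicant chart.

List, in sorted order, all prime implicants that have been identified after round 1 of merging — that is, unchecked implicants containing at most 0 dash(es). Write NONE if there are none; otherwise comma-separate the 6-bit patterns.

size-2^0 implicants → 000101(✓)  001100(✓)  001101(✓)  010001(✓)  010010  010100(✓)  011000(✓)  011001(✓)  100011  100101(✓)  100110  110001(✓)  110100(✓)  111101
size-2^1 implicants → -00101  -10001  -10100  00-101  00110-  01-001  01100-
Unchecked terms (primes): -00101, -10001, -10100, 00-101, 00110-, 01-001, 010010, 01100-, 100011, 100110, 111101

010010, 100011, 100110, 111101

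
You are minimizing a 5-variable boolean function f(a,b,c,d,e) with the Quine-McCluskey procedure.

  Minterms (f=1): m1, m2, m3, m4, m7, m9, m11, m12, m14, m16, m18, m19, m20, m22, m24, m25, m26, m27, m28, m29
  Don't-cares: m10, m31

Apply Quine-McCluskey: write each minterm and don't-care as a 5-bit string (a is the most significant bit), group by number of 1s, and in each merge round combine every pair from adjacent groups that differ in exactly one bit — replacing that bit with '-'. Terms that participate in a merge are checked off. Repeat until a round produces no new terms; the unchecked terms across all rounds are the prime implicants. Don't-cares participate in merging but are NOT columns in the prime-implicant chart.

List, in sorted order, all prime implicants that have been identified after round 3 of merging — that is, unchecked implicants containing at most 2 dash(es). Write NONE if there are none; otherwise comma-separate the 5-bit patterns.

--100, -10-1, 0-0-1, 00-11, 01-10, 011-0, 1--00, 1-0-0, 10--0, 11--1, 11-0-, 110--

Round 0: 00001✓ 00010✓ 00011✓ 00100✓ 00111✓ 01001✓ 01010✓ 01011✓ 01100✓ 01110✓ 10000✓ 10010✓ 10011✓ 10100✓ 10110✓ 11000✓ 11001✓ 11010✓ 11011✓ 11100✓ 11101✓ 11111✓
Round 1: -0010✓ -0011✓ -0100✓ -1001✓ -1010✓ -1011✓ -1100✓ 0-001✓ 0-010✓ 0-011✓ 0-100✓ 00-11 000-1✓ 0001-✓ 01-10 010-1✓ 0101-✓ 011-0 1-000✓ 1-010✓ 1-011✓ 1-100✓ 10-00✓ 10-10✓ 100-0✓ 1001-✓ 101-0✓ 11-00✓ 11-01✓ 11-11✓ 110-0✓ 110-1✓ 1100-✓ 1101-✓ 111-1✓ 1110-✓
Round 2: --010✓ --011✓ --100 -001-✓ -10-1 -101-✓ 0-0-1 0-01-✓ 1--00 1-0-0 1-01-✓ 10--0 11--1 11-0- 110--
Round 3: --01-
PIs = {--01-, --100, -10-1, 0-0-1, 00-11, 01-10, 011-0, 1--00, 1-0-0, 10--0, 11--1, 11-0-, 110--}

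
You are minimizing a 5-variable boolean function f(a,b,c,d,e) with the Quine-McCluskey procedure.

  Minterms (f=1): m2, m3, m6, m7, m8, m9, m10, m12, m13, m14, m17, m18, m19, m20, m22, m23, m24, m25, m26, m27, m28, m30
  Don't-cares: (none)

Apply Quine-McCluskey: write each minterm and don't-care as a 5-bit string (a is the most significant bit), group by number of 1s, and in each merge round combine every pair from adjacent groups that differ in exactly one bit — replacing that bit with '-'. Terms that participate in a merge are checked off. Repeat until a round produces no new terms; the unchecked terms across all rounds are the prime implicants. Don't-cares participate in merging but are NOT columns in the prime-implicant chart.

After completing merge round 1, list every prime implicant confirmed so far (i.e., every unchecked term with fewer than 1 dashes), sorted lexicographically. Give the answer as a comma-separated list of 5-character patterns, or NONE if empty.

NONE

[col 0] 00010*, 00011*, 00110*, 00111*, 01000*, 01001*, 01010*, 01100*, 01101*, 01110*, 10001*, 10010*, 10011*, 10100*, 10110*, 10111*, 11000*, 11001*, 11010*, 11011*, 11100*, 11110*
[col 1] -0010*, -0011*, -0110*, -0111*, -1000*, -1001*, -1010*, -1100*, -1110*, 0-010*, 0-110*, 00-10*, 00-11*, 0001-*, 0011-*, 01-00*, 01-01*, 01-10*, 010-0*, 0100-*, 011-0*, 0110-*, 1-001*, 1-010*, 1-011*, 1-100*, 1-110*, 10-10*, 10-11*, 100-1*, 1001-*, 101-0*, 1011-*, 11-00*, 11-10*, 110-0*, 110-1*, 1100-*, 1101-*, 111-0*
[col 2] --010*, --110*, -0-10*, -0-11*, -001-*, -011-*, -1-00*, -1-10*, -10-0*, -100-, -11-0*, 0--10*, 00-1-*, 01--0*, 01-0-, 1--10*, 1-0-1, 1-01-, 1-1-0, 10-1-*, 11--0*, 110--
[col 3] ---10, -0-1-, -1--0
Prime implicants: ---10, -0-1-, -1--0, -100-, 01-0-, 1-0-1, 1-01-, 1-1-0, 110--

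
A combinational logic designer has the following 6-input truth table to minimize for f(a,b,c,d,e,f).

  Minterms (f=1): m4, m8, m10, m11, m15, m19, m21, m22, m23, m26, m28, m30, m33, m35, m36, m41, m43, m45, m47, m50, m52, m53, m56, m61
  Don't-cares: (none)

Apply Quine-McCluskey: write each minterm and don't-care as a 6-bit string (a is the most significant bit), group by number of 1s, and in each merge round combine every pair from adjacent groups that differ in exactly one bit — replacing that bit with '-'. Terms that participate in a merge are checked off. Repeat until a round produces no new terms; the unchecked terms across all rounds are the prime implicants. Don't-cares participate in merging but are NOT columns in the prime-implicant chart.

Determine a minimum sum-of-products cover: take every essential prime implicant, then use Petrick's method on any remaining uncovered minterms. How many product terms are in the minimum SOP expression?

Round 0: 000100✓ 001000✓ 001010✓ 001011✓ 001111✓ 010011✓ 010101✓ 010110✓ 010111✓ 011010✓ 011100✓ 011110✓ 100001✓ 100011✓ 100100✓ 101001✓ 101011✓ 101101✓ 101111✓ 110010 110100✓ 110101✓ 111000 111101✓
Round 1: -00100 -01011✓ -01111✓ -10101 0-1010 001-11✓ 0010-0 00101- 01-110 010-11 0101-1 01011- 011-10 0111-0 1-0100 1-1101 10-001✓ 10-011✓ 1000-1✓ 101-01✓ 101-11✓ 1010-1✓ 1011-1✓ 11-101 11010-
Round 2: -01-11 10-0-1 101--1
PIs = {-00100, -01-11, -10101, 0-1010, 0010-0, 00101-, 01-110, 010-11, 0101-1, 01011-, 011-10, 0111-0, 1-0100, 1-1101, 10-0-1, 101--1, 11-101, 110010, 11010-, 111000}
Coverage chart:
  m4: -00100 ←essential
  m8: 0010-0 ←essential
  m10: 0-1010,0010-0,00101-
  m11: -01-11,00101-
  m15: -01-11 ←essential
  m19: 010-11 ←essential
  m21: -10101,0101-1
  m22: 01-110,01011-
  m23: 010-11,0101-1,01011-
  m26: 0-1010,011-10
  m28: 0111-0 ←essential
  m30: 01-110,011-10,0111-0
  m33: 10-0-1 ←essential
  m35: 10-0-1 ←essential
  m36: -00100,1-0100
  m41: 10-0-1,101--1
  m43: -01-11,10-0-1,101--1
  m45: 1-1101,101--1
  m47: -01-11,101--1
  m50: 110010 ←essential
  m52: 1-0100,11010-
  m53: -10101,11-101,11010-
  m56: 111000 ←essential
  m61: 1-1101,11-101
Essential: -00100, -01-11, 0010-0, 010-11, 0111-0, 10-0-1, 110010, 111000
Petrick residual → -10101, 0-1010, 01-110, 1-0100, 1-1101
Min cover (13 terms): b'c'de'f' + b'cef + bc'de'f + a'cd'ef' + a'b'cd'f' + a'bdef' + a'bc'ef + a'bcdf' + ac'de'f' + acde'f + ab'd'f + abc'd'ef' + abcd'e'f'

13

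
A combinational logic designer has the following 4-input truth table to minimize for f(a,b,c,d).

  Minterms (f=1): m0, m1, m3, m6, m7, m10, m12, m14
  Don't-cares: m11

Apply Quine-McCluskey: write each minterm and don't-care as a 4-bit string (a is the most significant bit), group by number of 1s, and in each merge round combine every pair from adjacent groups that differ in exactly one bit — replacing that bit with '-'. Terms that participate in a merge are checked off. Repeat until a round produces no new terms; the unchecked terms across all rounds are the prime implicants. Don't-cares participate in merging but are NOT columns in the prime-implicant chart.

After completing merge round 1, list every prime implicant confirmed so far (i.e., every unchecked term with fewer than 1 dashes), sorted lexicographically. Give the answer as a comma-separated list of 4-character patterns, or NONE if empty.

NONE

size-2^0 implicants → 0000(✓)  0001(✓)  0011(✓)  0110(✓)  0111(✓)  1010(✓)  1011(✓)  1100(✓)  1110(✓)
size-2^1 implicants → -011  -110  0-11  00-1  000-  011-  1-10  101-  11-0
Unchecked terms (primes): -011, -110, 0-11, 00-1, 000-, 011-, 1-10, 101-, 11-0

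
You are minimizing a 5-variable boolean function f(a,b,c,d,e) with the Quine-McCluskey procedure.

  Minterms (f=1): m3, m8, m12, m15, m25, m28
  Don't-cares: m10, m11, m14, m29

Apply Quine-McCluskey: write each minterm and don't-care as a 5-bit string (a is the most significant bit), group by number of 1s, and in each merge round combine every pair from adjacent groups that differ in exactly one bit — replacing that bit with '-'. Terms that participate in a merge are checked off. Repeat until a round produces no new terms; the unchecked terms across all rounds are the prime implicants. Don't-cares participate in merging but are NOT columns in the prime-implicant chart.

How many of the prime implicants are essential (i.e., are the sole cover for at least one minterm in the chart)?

size-2^0 implicants → 00011(✓)  01000(✓)  01010(✓)  01011(✓)  01100(✓)  01110(✓)  01111(✓)  11001(✓)  11100(✓)  11101(✓)
size-2^1 implicants → -1100  0-011  01-00(✓)  01-10(✓)  01-11(✓)  010-0(✓)  0101-(✓)  011-0(✓)  0111-(✓)  11-01  1110-
size-2^2 implicants → 01--0  01-1-
Unchecked terms (primes): -1100, 0-011, 01--0, 01-1-, 11-01, 1110-
Minterm coverage:
  m3 ⊆ 0-011 [E]
  m8 ⊆ 01--0 [E]
  m12 ⊆ -1100,01--0
  m15 ⊆ 01-1- [E]
  m25 ⊆ 11-01 [E]
  m28 ⊆ -1100,1110-
E = {0-011, 01--0, 01-1-, 11-01}

4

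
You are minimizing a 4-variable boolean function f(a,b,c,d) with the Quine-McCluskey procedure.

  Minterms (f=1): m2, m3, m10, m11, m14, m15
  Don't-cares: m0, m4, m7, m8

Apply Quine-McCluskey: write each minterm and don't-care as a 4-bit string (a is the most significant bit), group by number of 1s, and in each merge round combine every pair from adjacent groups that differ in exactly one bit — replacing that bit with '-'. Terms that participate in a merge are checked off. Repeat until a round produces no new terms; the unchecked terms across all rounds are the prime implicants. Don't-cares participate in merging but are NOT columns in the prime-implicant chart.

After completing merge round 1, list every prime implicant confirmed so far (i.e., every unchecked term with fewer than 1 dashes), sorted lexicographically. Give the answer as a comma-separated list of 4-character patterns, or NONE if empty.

[col 0] 0000*, 0010*, 0011*, 0100*, 0111*, 1000*, 1010*, 1011*, 1110*, 1111*
[col 1] -000*, -010*, -011*, -111*, 0-00, 0-11*, 00-0*, 001-*, 1-10*, 1-11*, 10-0*, 101-*, 111-*
[col 2] --11, -0-0, -01-, 1-1-
Prime implicants: --11, -0-0, -01-, 0-00, 1-1-

NONE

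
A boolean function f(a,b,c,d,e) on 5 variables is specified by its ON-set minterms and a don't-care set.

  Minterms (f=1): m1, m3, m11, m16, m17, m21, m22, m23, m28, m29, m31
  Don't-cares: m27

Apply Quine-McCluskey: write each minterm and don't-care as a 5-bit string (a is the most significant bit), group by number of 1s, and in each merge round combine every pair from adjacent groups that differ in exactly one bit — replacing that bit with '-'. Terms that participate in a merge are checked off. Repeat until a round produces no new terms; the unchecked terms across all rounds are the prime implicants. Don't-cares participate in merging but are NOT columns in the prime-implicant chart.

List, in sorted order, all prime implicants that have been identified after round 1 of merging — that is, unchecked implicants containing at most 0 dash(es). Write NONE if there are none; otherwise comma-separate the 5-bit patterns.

NONE

size-2^0 implicants → 00001(✓)  00011(✓)  01011(✓)  10000(✓)  10001(✓)  10101(✓)  10110(✓)  10111(✓)  11011(✓)  11100(✓)  11101(✓)  11111(✓)
size-2^1 implicants → -0001  -1011  0-011  000-1  1-101(✓)  1-111(✓)  10-01  1000-  101-1(✓)  1011-  11-11  111-1(✓)  1110-
size-2^2 implicants → 1-1-1
Unchecked terms (primes): -0001, -1011, 0-011, 000-1, 1-1-1, 10-01, 1000-, 1011-, 11-11, 1110-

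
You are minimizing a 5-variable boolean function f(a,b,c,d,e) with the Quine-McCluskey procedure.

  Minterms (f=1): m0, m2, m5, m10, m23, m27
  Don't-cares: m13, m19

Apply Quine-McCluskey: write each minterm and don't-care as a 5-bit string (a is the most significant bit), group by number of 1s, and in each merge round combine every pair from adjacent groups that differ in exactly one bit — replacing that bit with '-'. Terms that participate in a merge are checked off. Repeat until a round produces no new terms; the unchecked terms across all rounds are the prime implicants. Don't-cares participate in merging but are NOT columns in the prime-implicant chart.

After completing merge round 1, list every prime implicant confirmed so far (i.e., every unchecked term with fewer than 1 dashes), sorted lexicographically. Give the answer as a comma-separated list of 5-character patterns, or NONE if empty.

Round 0: 00000✓ 00010✓ 00101✓ 01010✓ 01101✓ 10011✓ 10111✓ 11011✓
Round 1: 0-010 0-101 000-0 1-011 10-11
PIs = {0-010, 0-101, 000-0, 1-011, 10-11}

NONE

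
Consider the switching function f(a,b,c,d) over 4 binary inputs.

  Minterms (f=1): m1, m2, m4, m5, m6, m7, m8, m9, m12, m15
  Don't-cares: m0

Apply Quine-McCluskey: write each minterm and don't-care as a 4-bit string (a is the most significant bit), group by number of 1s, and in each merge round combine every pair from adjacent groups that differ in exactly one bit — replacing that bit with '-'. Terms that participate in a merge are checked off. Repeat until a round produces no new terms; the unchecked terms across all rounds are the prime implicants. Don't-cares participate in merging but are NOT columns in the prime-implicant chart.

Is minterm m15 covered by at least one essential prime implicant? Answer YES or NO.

YES

[col 0] 0000*, 0001*, 0010*, 0100*, 0101*, 0110*, 0111*, 1000*, 1001*, 1100*, 1111*
[col 1] -000*, -001*, -100*, -111, 0-00*, 0-01*, 0-10*, 00-0*, 000-*, 01-0*, 01-1*, 010-*, 011-*, 1-00*, 100-*
[col 2] --00, -00-, 0--0, 0-0-, 01--
Prime implicants: --00, -00-, -111, 0--0, 0-0-, 01--
PI chart (minterm → PIs covering it):
  1 | -00-,0-0-
  2 | 0--0  (sole → essential)
  4 | --00,0--0,0-0-,01--
  5 | 0-0-,01--
  6 | 0--0,01--
  7 | -111,01--
  8 | --00,-00-
  9 | -00-  (sole → essential)
  12 | --00  (sole → essential)
  15 | -111  (sole → essential)
Essential prime implicants: --00, -00-, -111, 0--0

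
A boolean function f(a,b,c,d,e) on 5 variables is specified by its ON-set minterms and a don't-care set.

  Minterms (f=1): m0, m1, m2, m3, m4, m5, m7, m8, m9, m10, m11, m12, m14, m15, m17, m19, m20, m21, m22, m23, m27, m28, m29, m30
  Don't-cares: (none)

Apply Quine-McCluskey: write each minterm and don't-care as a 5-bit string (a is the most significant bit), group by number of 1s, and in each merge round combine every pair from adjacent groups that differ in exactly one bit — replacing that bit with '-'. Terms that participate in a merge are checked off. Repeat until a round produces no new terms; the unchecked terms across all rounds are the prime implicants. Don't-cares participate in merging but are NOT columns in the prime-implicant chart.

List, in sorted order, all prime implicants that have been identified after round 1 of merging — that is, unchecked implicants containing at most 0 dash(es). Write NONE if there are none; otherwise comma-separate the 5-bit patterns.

NONE

size-2^0 implicants → 00000(✓)  00001(✓)  00010(✓)  00011(✓)  00100(✓)  00101(✓)  00111(✓)  01000(✓)  01001(✓)  01010(✓)  01011(✓)  01100(✓)  01110(✓)  01111(✓)  10001(✓)  10011(✓)  10100(✓)  10101(✓)  10110(✓)  10111(✓)  11011(✓)  11100(✓)  11101(✓)  11110(✓)
size-2^1 implicants → -0001(✓)  -0011(✓)  -0100(✓)  -0101(✓)  -0111(✓)  -1011(✓)  -1100(✓)  -1110(✓)  0-000(✓)  0-001(✓)  0-010(✓)  0-011(✓)  0-100(✓)  0-111(✓)  00-00(✓)  00-01(✓)  00-11(✓)  000-0(✓)  000-1(✓)  0000-(✓)  0001-(✓)  001-1(✓)  0010-(✓)  01-00(✓)  01-10(✓)  01-11(✓)  010-0(✓)  010-1(✓)  0100-(✓)  0101-(✓)  011-0(✓)  0111-(✓)  1-011(✓)  1-100(✓)  1-101(✓)  1-110(✓)  10-01(✓)  10-11(✓)  100-1(✓)  101-0(✓)  101-1(✓)  1010-(✓)  1011-(✓)  111-0(✓)  1110-(✓)
size-2^2 implicants → --011  --100  -0-01(✓)  -0-11(✓)  -00-1(✓)  -01-1(✓)  -010-  -11-0  0--00  0--11  0-0-0(✓)  0-0-1(✓)  0-00-(✓)  0-01-(✓)  00--1(✓)  00-0-  000--(✓)  01--0  01-1-  010--(✓)  1-1-0  1-10-  10--1(✓)  101--
size-2^3 implicants → -0--1  0-0--
Unchecked terms (primes): --011, --100, -0--1, -010-, -11-0, 0--00, 0--11, 0-0--, 00-0-, 01--0, 01-1-, 1-1-0, 1-10-, 101--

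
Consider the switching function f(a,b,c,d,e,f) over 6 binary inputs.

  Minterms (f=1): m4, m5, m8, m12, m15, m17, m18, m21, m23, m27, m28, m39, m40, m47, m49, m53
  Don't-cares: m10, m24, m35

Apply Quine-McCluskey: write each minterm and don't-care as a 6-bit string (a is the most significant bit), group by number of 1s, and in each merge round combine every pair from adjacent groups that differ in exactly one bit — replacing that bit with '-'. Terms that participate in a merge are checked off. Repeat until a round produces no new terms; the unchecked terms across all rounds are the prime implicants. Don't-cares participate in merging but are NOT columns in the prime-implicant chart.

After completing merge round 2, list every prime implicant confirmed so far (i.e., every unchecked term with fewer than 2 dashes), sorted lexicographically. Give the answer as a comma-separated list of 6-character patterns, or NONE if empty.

-01000, -01111, 0-0101, 00-100, 00010-, 0010-0, 010010, 0101-1, 011011, 10-111, 100-11

size-2^0 implicants → 000100(✓)  000101(✓)  001000(✓)  001010(✓)  001100(✓)  001111(✓)  010001(✓)  010010  010101(✓)  010111(✓)  011000(✓)  011011  011100(✓)  100011(✓)  100111(✓)  101000(✓)  101111(✓)  110001(✓)  110101(✓)
size-2^1 implicants → -01000  -01111  -10001(✓)  -10101(✓)  0-0101  0-1000(✓)  0-1100(✓)  00-100  00010-  001-00(✓)  0010-0  010-01(✓)  0101-1  011-00(✓)  10-111  100-11  110-01(✓)
size-2^2 implicants → -10-01  0-1-00
Unchecked terms (primes): -01000, -01111, -10-01, 0-0101, 0-1-00, 00-100, 00010-, 0010-0, 010010, 0101-1, 011011, 10-111, 100-11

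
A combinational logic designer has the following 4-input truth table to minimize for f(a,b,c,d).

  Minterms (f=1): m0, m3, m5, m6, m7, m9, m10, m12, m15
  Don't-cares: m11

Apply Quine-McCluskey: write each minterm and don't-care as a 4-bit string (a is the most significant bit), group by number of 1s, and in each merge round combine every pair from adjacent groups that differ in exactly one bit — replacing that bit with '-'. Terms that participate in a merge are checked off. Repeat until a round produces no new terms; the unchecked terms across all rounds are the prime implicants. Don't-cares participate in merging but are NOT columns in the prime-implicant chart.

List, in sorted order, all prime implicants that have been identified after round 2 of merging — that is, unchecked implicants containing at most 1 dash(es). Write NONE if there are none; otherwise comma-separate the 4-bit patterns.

0000, 01-1, 011-, 10-1, 101-, 1100

Round 0: 0000 0011✓ 0101✓ 0110✓ 0111✓ 1001✓ 1010✓ 1011✓ 1100 1111✓
Round 1: -011✓ -111✓ 0-11✓ 01-1 011- 1-11✓ 10-1 101-
Round 2: --11
PIs = {--11, 0000, 01-1, 011-, 10-1, 101-, 1100}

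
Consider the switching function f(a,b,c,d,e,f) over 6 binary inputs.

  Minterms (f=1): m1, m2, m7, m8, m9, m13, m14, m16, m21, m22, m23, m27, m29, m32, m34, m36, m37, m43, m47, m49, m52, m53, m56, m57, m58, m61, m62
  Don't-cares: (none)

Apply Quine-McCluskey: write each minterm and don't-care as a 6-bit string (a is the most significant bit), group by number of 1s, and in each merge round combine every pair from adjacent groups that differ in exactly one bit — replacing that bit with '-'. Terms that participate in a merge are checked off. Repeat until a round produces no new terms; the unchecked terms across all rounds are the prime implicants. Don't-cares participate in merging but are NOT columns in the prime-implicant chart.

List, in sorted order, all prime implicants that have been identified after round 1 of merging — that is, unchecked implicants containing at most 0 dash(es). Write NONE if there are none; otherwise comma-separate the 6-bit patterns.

size-2^0 implicants → 000001(✓)  000010(✓)  000111(✓)  001000(✓)  001001(✓)  001101(✓)  001110  010000  010101(✓)  010110(✓)  010111(✓)  011011  011101(✓)  100000(✓)  100010(✓)  100100(✓)  100101(✓)  101011(✓)  101111(✓)  110001(✓)  110100(✓)  110101(✓)  111000(✓)  111001(✓)  111010(✓)  111101(✓)  111110(✓)
size-2^1 implicants → -00010  -10101(✓)  -11101(✓)  0-0111  0-1101  00-001  001-01  00100-  01-101(✓)  0101-1  01011-  1-0100(✓)  1-0101(✓)  100-00  1000-0  10010-(✓)  101-11  11-001(✓)  11-101(✓)  110-01(✓)  11010-(✓)  111-01(✓)  111-10  1110-0  11100-
size-2^2 implicants → -1-101  1-010-  11--01
Unchecked terms (primes): -00010, -1-101, 0-0111, 0-1101, 00-001, 001-01, 00100-, 001110, 010000, 0101-1, 01011-, 011011, 1-010-, 100-00, 1000-0, 101-11, 11--01, 111-10, 1110-0, 11100-

001110, 010000, 011011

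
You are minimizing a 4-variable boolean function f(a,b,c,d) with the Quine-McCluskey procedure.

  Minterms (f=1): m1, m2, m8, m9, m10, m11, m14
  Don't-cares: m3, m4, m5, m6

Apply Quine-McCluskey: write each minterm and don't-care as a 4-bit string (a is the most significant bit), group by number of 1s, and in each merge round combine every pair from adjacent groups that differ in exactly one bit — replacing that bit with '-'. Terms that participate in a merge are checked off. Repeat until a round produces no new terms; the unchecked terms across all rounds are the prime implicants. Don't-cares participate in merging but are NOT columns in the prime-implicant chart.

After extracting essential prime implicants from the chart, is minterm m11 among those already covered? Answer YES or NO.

YES

Round 0: 0001✓ 0010✓ 0011✓ 0100✓ 0101✓ 0110✓ 1000✓ 1001✓ 1010✓ 1011✓ 1110✓
Round 1: -001✓ -010✓ -011✓ -110✓ 0-01 0-10✓ 00-1✓ 001-✓ 01-0 010- 1-10✓ 10-0✓ 10-1✓ 100-✓ 101-✓
Round 2: --10 -0-1 -01- 10--
PIs = {--10, -0-1, -01-, 0-01, 01-0, 010-, 10--}
Coverage chart:
  m1: -0-1,0-01
  m2: --10,-01-
  m8: 10-- ←essential
  m9: -0-1,10--
  m10: --10,-01-,10--
  m11: -0-1,-01-,10--
  m14: --10 ←essential
Essential: --10, 10--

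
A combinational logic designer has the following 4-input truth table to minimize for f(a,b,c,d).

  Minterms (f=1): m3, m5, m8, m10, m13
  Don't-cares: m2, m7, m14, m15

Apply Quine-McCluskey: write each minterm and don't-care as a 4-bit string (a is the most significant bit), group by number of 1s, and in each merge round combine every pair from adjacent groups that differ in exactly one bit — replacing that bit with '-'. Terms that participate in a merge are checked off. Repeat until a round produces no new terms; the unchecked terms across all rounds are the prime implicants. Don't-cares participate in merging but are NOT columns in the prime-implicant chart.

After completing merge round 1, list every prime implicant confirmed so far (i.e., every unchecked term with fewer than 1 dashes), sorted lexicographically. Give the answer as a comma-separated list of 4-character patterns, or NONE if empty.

NONE

Round 0: 0010✓ 0011✓ 0101✓ 0111✓ 1000✓ 1010✓ 1101✓ 1110✓ 1111✓
Round 1: -010 -101✓ -111✓ 0-11 001- 01-1✓ 1-10 10-0 11-1✓ 111-
Round 2: -1-1
PIs = {-010, -1-1, 0-11, 001-, 1-10, 10-0, 111-}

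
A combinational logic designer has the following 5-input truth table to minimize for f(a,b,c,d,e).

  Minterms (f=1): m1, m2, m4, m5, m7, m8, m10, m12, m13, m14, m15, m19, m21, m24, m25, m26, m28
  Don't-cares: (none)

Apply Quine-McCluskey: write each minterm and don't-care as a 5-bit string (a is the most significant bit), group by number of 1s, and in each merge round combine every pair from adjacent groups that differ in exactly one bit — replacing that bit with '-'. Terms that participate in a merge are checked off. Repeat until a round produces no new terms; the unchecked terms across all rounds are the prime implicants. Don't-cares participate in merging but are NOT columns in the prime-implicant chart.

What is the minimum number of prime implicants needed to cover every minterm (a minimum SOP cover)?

Round 0: 00001✓ 00010✓ 00100✓ 00101✓ 00111✓ 01000✓ 01010✓ 01100✓ 01101✓ 01110✓ 01111✓ 10011 10101✓ 11000✓ 11001✓ 11010✓ 11100✓
Round 1: -0101 -1000✓ -1010✓ -1100✓ 0-010 0-100✓ 0-101✓ 0-111✓ 00-01 001-1✓ 0010-✓ 01-00✓ 01-10✓ 010-0✓ 011-0✓ 011-1✓ 0110-✓ 0111-✓ 11-00✓ 110-0✓ 1100-
Round 2: -1-00 -10-0 0-1-1 0-10- 01--0 011--
PIs = {-0101, -1-00, -10-0, 0-010, 0-1-1, 0-10-, 00-01, 01--0, 011--, 10011, 1100-}
Coverage chart:
  m1: 00-01 ←essential
  m2: 0-010 ←essential
  m4: 0-10- ←essential
  m5: -0101,0-1-1,0-10-,00-01
  m7: 0-1-1 ←essential
  m8: -1-00,-10-0,01--0
  m10: -10-0,0-010,01--0
  m12: -1-00,0-10-,01--0,011--
  m13: 0-1-1,0-10-,011--
  m14: 01--0,011--
  m15: 0-1-1,011--
  m19: 10011 ←essential
  m21: -0101 ←essential
  m24: -1-00,-10-0,1100-
  m25: 1100- ←essential
  m26: -10-0 ←essential
  m28: -1-00 ←essential
Essential: -0101, -1-00, -10-0, 0-010, 0-1-1, 0-10-, 00-01, 10011, 1100-
Petrick residual → 01--0
Min cover (10 terms): b'cd'e + bd'e' + bc'e' + a'c'de' + a'ce + a'cd' + a'b'd'e + a'be' + ab'c'de + abc'd'

10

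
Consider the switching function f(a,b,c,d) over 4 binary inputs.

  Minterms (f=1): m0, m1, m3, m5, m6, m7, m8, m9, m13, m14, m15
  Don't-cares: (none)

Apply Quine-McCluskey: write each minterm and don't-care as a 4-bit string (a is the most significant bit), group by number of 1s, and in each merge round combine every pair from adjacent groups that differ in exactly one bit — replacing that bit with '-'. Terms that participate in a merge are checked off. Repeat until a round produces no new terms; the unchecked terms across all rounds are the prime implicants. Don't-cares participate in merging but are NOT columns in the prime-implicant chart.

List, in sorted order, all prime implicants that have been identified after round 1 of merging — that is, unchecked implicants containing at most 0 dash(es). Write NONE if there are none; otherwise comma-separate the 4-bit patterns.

NONE

Round 0: 0000✓ 0001✓ 0011✓ 0101✓ 0110✓ 0111✓ 1000✓ 1001✓ 1101✓ 1110✓ 1111✓
Round 1: -000✓ -001✓ -101✓ -110✓ -111✓ 0-01✓ 0-11✓ 00-1✓ 000-✓ 01-1✓ 011-✓ 1-01✓ 100-✓ 11-1✓ 111-✓
Round 2: --01 -00- -1-1 -11- 0--1
PIs = {--01, -00-, -1-1, -11-, 0--1}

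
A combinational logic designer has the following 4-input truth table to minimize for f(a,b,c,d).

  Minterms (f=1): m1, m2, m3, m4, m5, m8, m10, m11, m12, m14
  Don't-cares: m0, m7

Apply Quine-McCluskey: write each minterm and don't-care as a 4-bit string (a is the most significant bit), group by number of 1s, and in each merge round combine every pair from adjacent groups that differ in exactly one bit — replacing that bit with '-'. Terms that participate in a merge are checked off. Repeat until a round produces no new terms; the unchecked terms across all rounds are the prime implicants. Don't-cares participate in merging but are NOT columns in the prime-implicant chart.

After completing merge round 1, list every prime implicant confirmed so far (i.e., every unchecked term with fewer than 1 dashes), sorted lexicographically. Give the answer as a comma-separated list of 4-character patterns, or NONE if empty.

[col 0] 0000*, 0001*, 0010*, 0011*, 0100*, 0101*, 0111*, 1000*, 1010*, 1011*, 1100*, 1110*
[col 1] -000*, -010*, -011*, -100*, 0-00*, 0-01*, 0-11*, 00-0*, 00-1*, 000-*, 001-*, 01-1*, 010-*, 1-00*, 1-10*, 10-0*, 101-*, 11-0*
[col 2] --00, -0-0, -01-, 0--1, 0-0-, 00--, 1--0
Prime implicants: --00, -0-0, -01-, 0--1, 0-0-, 00--, 1--0

NONE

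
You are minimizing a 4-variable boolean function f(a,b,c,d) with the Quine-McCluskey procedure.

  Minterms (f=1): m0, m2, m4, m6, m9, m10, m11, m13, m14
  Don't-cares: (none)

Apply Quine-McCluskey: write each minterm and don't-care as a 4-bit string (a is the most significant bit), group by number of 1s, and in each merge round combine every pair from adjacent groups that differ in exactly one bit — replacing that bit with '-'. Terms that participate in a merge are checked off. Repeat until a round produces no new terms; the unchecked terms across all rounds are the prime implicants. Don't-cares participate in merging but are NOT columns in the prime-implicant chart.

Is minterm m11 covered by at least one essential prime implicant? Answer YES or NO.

NO

Round 0: 0000✓ 0010✓ 0100✓ 0110✓ 1001✓ 1010✓ 1011✓ 1101✓ 1110✓
Round 1: -010✓ -110✓ 0-00✓ 0-10✓ 00-0✓ 01-0✓ 1-01 1-10✓ 10-1 101-
Round 2: --10 0--0
PIs = {--10, 0--0, 1-01, 10-1, 101-}
Coverage chart:
  m0: 0--0 ←essential
  m2: --10,0--0
  m4: 0--0 ←essential
  m6: --10,0--0
  m9: 1-01,10-1
  m10: --10,101-
  m11: 10-1,101-
  m13: 1-01 ←essential
  m14: --10 ←essential
Essential: --10, 0--0, 1-01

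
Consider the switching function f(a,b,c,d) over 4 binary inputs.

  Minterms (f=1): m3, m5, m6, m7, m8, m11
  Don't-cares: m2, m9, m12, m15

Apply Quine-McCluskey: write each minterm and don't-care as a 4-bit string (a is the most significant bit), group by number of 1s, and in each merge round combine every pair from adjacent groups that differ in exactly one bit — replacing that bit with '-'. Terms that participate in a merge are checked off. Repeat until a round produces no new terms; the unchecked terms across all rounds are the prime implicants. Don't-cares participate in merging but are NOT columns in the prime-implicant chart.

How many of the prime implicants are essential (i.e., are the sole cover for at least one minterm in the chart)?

2

Round 0: 0010✓ 0011✓ 0101✓ 0110✓ 0111✓ 1000✓ 1001✓ 1011✓ 1100✓ 1111✓
Round 1: -011✓ -111✓ 0-10✓ 0-11✓ 001-✓ 01-1 011-✓ 1-00 1-11✓ 10-1 100-
Round 2: --11 0-1-
PIs = {--11, 0-1-, 01-1, 1-00, 10-1, 100-}
Coverage chart:
  m3: --11,0-1-
  m5: 01-1 ←essential
  m6: 0-1- ←essential
  m7: --11,0-1-,01-1
  m8: 1-00,100-
  m11: --11,10-1
Essential: 0-1-, 01-1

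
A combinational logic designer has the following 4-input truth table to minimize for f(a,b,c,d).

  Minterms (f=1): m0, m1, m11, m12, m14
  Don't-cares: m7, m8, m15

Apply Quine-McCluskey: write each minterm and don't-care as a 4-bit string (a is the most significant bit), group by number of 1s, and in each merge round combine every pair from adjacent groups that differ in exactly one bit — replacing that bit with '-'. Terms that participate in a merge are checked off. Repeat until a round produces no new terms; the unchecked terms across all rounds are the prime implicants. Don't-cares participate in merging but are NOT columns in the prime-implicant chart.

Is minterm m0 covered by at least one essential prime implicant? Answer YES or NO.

size-2^0 implicants → 0000(✓)  0001(✓)  0111(✓)  1000(✓)  1011(✓)  1100(✓)  1110(✓)  1111(✓)
size-2^1 implicants → -000  -111  000-  1-00  1-11  11-0  111-
Unchecked terms (primes): -000, -111, 000-, 1-00, 1-11, 11-0, 111-
Minterm coverage:
  m0 ⊆ -000,000-
  m1 ⊆ 000- [E]
  m11 ⊆ 1-11 [E]
  m12 ⊆ 1-00,11-0
  m14 ⊆ 11-0,111-
E = {000-, 1-11}

YES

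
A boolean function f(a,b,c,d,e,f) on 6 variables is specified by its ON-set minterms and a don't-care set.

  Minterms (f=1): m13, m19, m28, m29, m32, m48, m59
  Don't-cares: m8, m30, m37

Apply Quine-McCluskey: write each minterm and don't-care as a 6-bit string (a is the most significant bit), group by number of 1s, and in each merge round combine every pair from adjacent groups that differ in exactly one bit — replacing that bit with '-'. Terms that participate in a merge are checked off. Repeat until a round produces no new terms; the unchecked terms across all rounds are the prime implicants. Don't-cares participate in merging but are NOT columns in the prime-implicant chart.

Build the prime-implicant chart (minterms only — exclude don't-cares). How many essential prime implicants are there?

4

size-2^0 implicants → 001000  001101(✓)  010011  011100(✓)  011101(✓)  011110(✓)  100000(✓)  100101  110000(✓)  111011
size-2^1 implicants → 0-1101  0111-0  01110-  1-0000
Unchecked terms (primes): 0-1101, 001000, 010011, 0111-0, 01110-, 1-0000, 100101, 111011
Minterm coverage:
  m13 ⊆ 0-1101 [E]
  m19 ⊆ 010011 [E]
  m28 ⊆ 0111-0,01110-
  m29 ⊆ 0-1101,01110-
  m32 ⊆ 1-0000 [E]
  m48 ⊆ 1-0000 [E]
  m59 ⊆ 111011 [E]
E = {0-1101, 010011, 1-0000, 111011}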